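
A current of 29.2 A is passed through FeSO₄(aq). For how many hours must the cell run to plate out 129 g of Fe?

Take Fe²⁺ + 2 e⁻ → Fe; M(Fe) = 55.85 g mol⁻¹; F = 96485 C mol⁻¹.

4.24 h

n(Fe) = m/M = 129 / 55.85 = 2.310 mol.
Each Fe atom requires 2 electrons, so n(e⁻) = 2 × 2.310 = 4.620 mol.
Q = n(e⁻)·F = 4.620 × 96485 = 445700 C.
t = Q/I = 445700 / 29.20 A = 15260 s = 4.24 h.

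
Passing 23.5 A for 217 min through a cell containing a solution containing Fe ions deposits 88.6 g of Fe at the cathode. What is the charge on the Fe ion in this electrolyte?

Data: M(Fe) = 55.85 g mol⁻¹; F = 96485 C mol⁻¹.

+2

Q = I·t = 23.50 A × 13020 s = 306000 C, so n(e⁻) = 306000/96485 = 3.171 mol.
n(Fe) deposited = 88.6 / 55.85 = 1.586 mol.
Electrons per atom = n(e⁻)/n(Fe) = 3.171 / 1.586 = 2.00 ≈ 2, so the ion is Fe²⁺.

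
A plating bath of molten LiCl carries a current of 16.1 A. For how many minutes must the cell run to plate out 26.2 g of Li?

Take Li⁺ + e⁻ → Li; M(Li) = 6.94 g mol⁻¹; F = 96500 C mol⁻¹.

n(Li) = m/M = 26.2 / 6.94 = 3.775 mol.
Each Li atom requires 1 electron, so n(e⁻) = 1 × 3.775 = 3.775 mol.
Q = n(e⁻)·F = 3.775 × 96500 = 364300 C.
t = Q/I = 364300 / 16.10 A = 22630 s = 377 min.

377 min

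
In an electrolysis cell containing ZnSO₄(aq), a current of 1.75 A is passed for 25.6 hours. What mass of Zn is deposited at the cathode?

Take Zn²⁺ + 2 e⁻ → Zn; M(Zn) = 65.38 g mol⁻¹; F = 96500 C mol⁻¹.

54.6 g

Q = I·t = 1.750 A × 92160 s = 161300 C.
n(e⁻) = Q/F = 161300 / 96500 = 1.671 mol.
Zn²⁺ + 2 e⁻ → Zn, so n(Zn) = n(e⁻)/2 = 0.8356 mol.
m = n·M = 0.8356 × 65.38 = 54.6 g.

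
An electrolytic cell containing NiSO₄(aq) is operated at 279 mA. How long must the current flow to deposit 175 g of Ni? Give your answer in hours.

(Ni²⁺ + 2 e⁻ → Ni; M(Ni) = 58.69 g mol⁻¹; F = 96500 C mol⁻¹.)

573 h

n(Ni) = m/M = 175 / 58.69 = 2.982 mol.
Each Ni atom requires 2 electrons, so n(e⁻) = 2 × 2.982 = 5.964 mol.
Q = n(e⁻)·F = 5.964 × 96500 = 575500 C.
t = Q/I = 575500 / 0.2790 A = 2063000 s = 573 h.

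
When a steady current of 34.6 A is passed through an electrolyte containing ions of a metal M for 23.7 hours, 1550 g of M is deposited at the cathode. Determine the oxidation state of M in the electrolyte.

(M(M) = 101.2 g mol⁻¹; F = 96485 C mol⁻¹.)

Q = I·t = 34.60 A × 85320 s = 2952000 C, so n(e⁻) = 2952000/96485 = 30.60 mol.
n(M) deposited = 1550 / 101.2 = 15.32 mol.
Electrons per atom = n(e⁻)/n(M) = 30.60 / 15.32 = 2.00 ≈ 2, so the ion is M²⁺.

+2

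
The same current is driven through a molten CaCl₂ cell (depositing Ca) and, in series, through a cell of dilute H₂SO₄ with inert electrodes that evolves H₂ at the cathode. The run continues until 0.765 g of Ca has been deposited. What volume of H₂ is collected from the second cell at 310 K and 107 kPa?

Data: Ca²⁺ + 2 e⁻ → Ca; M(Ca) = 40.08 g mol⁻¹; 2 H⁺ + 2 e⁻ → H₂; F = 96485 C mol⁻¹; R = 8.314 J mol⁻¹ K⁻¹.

0.460 L

n(Ca) = 0.765 / 40.08 = 0.01909 mol, so n(e⁻) = 2 × 0.01909 = 0.03817 mol.
The cells are in series, so the same 0.03817 mol of electrons passes through the second cell.
2 H⁺ + 2 e⁻ → H₂ — 2 mol e⁻ per mol H₂, so n(H₂) = 0.03817/2 = 0.01909 mol.
V = nRT/P = (0.01909 × 8.314 × 310) / (107 × 10³) = 4.60 × 10⁻⁴ m³ = 0.460 L.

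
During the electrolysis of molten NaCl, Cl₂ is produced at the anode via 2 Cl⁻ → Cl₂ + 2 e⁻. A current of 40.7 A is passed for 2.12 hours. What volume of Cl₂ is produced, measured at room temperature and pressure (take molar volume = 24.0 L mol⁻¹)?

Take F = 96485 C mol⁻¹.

38.6 L

Q = I·t = 40.70 A × 7632.0 s = 310600 C.
n(e⁻) = Q/F = 310600 / 96485 = 3.219 mol.
2 electrons are transferred per Cl₂ molecule, so n(Cl₂) = 3.219 / 2 = 1.610 mol.
V = n × V_m = 1.610 × 24.0 = 38.6 L.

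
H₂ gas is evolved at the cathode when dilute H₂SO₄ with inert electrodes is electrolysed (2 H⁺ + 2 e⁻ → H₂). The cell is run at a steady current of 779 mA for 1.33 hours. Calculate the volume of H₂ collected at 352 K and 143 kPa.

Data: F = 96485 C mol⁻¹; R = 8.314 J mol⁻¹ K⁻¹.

Q = I·t = 0.7790 A × 4788.0 s = 3730 C.
n(e⁻) = Q/F = 3730 / 96485 = 0.03866 mol.
2 electrons are transferred per H₂ molecule, so n(H₂) = 0.03866 / 2 = 0.01933 mol.
V = nRT/P = (0.01933 × 8.314 × 352) / (143 × 10³ Pa) = 3.96 × 10⁻⁴ m³ = 0.396 L.

0.396 L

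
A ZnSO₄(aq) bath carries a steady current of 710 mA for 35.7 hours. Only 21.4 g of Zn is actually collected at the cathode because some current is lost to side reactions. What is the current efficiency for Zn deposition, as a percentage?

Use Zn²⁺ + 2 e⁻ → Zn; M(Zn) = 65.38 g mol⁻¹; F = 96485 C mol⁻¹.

69.2 %

Q = I·t = 0.7100 × 128520 = 91250 C; n(e⁻) = 91250/96485 = 0.9457 mol.
Theoretical n(Zn) = n(e⁻)/2 = 0.4729 mol, i.e. m_theo = 0.4729 × 65.38 = 30.92 g.
Efficiency = m_actual / m_theo = 21.4 / 30.92 = 69.2 %.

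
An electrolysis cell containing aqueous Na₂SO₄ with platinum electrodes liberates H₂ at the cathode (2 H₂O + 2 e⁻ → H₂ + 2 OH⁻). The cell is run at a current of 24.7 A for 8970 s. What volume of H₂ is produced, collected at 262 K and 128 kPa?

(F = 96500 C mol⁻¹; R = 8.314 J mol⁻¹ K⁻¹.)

Q = I·t = 24.70 A × 8970.0 s = 221600 C.
n(e⁻) = Q/F = 221600 / 96500 = 2.296 mol.
2 electrons are transferred per H₂ molecule, so n(H₂) = 2.296 / 2 = 1.148 mol.
V = nRT/P = (1.148 × 8.314 × 262) / (128 × 10³ Pa) = 0.0195 m³ = 19.5 L.

19.5 L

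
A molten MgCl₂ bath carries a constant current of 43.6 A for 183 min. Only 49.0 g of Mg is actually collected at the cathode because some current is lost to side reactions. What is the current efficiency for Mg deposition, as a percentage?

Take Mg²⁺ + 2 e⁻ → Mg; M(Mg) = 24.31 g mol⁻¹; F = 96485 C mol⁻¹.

81.2 %

Q = I·t = 43.60 × 10980 = 478700 C; n(e⁻) = 478700/96485 = 4.962 mol.
Theoretical n(Mg) = n(e⁻)/2 = 2.481 mol, i.e. m_theo = 2.481 × 24.31 = 60.31 g.
Efficiency = m_actual / m_theo = 49.0 / 60.31 = 81.2 %.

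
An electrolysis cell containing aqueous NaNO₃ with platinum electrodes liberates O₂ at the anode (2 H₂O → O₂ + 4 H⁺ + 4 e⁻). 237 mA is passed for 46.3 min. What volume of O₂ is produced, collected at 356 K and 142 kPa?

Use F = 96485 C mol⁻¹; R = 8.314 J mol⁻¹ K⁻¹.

Q = I·t = 0.2370 A × 2778.0 s = 658.4 C.
n(e⁻) = Q/F = 658.4 / 96485 = 0.006824 mol.
4 electrons are transferred per O₂ molecule, so n(O₂) = 0.006824 / 4 = 0.001706 mol.
V = nRT/P = (0.001706 × 8.314 × 356) / (142 × 10³ Pa) = 3.56 × 10⁻⁵ m³ = 0.0356 L.

0.0356 L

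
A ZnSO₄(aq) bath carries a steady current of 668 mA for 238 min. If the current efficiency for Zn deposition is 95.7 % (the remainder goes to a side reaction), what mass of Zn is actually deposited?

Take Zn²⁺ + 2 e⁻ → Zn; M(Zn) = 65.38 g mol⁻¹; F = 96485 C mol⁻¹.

Q = I·t = 0.6680 × 14280 = 9539 C.
n(e⁻) = 9539/96485 = 0.09887 mol; theoretically n(Zn) = 0.09887/2 = 0.04943 mol, m_theo = 3.232 g.
At 95.7 % efficiency, m_actual = 0.957 × 3.232 = 3.09 g.

3.09 g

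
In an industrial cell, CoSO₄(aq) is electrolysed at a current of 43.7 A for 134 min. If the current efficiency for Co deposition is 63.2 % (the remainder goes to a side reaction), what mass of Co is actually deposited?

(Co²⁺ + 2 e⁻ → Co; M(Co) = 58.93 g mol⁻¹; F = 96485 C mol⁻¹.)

Q = I·t = 43.70 × 8040.0 = 351300 C.
n(e⁻) = 351300/96485 = 3.641 mol; theoretically n(Co) = 3.641/2 = 1.821 mol, m_theo = 107.3 g.
At 63.2 % efficiency, m_actual = 0.632 × 107.3 = 67.8 g.

67.8 g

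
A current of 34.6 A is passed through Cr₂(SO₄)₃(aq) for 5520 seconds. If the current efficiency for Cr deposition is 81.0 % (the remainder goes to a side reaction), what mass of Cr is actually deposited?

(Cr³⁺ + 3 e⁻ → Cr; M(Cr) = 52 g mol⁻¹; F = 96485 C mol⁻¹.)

Q = I·t = 34.60 × 5520.0 = 191000 C.
n(e⁻) = 191000/96485 = 1.979 mol; theoretically n(Cr) = 1.979/3 = 0.6598 mol, m_theo = 34.31 g.
At 81.0 % efficiency, m_actual = 0.810 × 34.31 = 27.8 g.

27.8 g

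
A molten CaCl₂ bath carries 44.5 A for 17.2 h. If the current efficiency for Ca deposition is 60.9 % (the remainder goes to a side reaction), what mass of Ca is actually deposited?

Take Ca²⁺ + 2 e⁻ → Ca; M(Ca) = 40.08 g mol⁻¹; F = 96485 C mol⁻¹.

Q = I·t = 44.50 × 61920 = 2755000 C.
n(e⁻) = 2755000/96485 = 28.56 mol; theoretically n(Ca) = 28.56/2 = 14.28 mol, m_theo = 572.3 g.
At 60.9 % efficiency, m_actual = 0.609 × 572.3 = 349 g.

349 g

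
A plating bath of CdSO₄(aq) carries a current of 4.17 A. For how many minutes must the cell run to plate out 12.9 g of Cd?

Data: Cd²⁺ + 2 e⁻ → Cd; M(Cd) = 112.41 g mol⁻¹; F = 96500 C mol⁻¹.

n(Cd) = m/M = 12.9 / 112.41 = 0.1148 mol.
Each Cd atom requires 2 electrons, so n(e⁻) = 2 × 0.1148 = 0.2295 mol.
Q = n(e⁻)·F = 0.2295 × 96500 = 22150 C.
t = Q/I = 22150 / 4.170 A = 5311 s = 88.5 min.

88.5 min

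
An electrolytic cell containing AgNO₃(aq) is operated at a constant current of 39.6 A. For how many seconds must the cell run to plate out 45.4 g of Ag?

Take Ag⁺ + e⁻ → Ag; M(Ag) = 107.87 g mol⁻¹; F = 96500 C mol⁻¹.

n(Ag) = m/M = 45.4 / 107.87 = 0.4209 mol.
Each Ag atom requires 1 electron, so n(e⁻) = 1 × 0.4209 = 0.4209 mol.
Q = n(e⁻)·F = 0.4209 × 96500 = 40610 C.
t = Q/I = 40610 / 39.60 A = 1026 s.

1030 s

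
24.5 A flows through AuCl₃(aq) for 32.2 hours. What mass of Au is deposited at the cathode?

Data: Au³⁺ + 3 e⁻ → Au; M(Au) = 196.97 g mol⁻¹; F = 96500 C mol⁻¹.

1930 g

Q = I·t = 24.50 A × 115920 s = 2840000 C.
n(e⁻) = Q/F = 2840000 / 96500 = 29.43 mol.
Au³⁺ + 3 e⁻ → Au, so n(Au) = n(e⁻)/3 = 9.810 mol.
m = n·M = 9.810 × 196.97 = 1930 g.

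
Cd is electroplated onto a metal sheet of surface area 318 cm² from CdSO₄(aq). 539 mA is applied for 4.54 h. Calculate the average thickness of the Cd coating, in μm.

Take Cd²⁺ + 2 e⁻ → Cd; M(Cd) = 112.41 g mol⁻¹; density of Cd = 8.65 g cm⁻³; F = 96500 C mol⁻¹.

18.7 μm

Q = I·t = 0.5390 × 16344 = 8809 C; n(e⁻) = 0.09129 mol.
n(Cd) = n(e⁻)/2 = 0.04564 mol, so m = 0.04564 × 112.41 = 5.131 g.
Volume = m/ρ = 5.131 / 8.65 = 0.5932 cm³.
Thickness = V/A = 0.5932 / 318 = 0.00187 cm = 18.7 μm.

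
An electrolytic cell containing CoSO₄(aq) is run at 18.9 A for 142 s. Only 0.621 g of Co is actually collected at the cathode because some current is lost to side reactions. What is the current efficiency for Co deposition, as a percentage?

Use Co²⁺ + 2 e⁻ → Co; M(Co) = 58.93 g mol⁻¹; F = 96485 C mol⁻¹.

75.8 %

Q = I·t = 18.90 × 142.00 = 2684 C; n(e⁻) = 2684/96485 = 0.02782 mol.
Theoretical n(Co) = n(e⁻)/2 = 0.01391 mol, i.e. m_theo = 0.01391 × 58.93 = 0.8196 g.
Efficiency = m_actual / m_theo = 0.621 / 0.8196 = 75.8 %.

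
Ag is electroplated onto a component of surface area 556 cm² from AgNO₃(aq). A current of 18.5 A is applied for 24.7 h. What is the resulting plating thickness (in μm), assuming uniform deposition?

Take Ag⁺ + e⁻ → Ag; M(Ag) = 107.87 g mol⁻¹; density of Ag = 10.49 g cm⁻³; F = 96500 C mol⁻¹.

3150 μm

Q = I·t = 18.50 × 88920 = 1645000 C; n(e⁻) = 17.05 mol.
n(Ag) = n(e⁻)/1 = 17.05 mol, so m = 17.05 × 107.87 = 1839 g.
Volume = m/ρ = 1839 / 10.49 = 175.3 cm³.
Thickness = V/A = 175.3 / 556 = 0.315 cm = 3150 μm.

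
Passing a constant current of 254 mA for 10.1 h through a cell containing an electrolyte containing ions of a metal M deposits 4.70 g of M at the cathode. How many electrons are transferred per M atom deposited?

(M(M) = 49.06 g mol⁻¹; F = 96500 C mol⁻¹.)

1

Q = I·t = 0.2540 A × 36360 s = 9235 C, so n(e⁻) = 9235/96500 = 0.09570 mol.
n(M) deposited = 4.70 / 49.06 = 0.09580 mol.
Electrons per atom = n(e⁻)/n(M) = 0.09570 / 0.09580 = 0.999 ≈ 1, so the ion is M⁺.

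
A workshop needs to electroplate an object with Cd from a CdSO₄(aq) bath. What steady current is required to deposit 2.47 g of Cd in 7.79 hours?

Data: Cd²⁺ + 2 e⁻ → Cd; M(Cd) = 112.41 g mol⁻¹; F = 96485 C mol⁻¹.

0.151 A

n(Cd) = 2.47 / 112.41 = 0.02197 mol.
n(e⁻) = 2 × 0.02197 = 0.04395 mol.
Q = n(e⁻)·F = 0.04395 × 96485 = 4240 C.
I = Q/t = 4240 / 28044 s = 0.151 A.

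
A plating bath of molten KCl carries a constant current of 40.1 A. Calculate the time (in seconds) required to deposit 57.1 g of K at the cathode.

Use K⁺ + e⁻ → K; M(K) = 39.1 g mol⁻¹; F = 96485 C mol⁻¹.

3510 s

n(K) = m/M = 57.1 / 39.1 = 1.460 mol.
Each K atom requires 1 electron, so n(e⁻) = 1 × 1.460 = 1.460 mol.
Q = n(e⁻)·F = 1.460 × 96485 = 140900 C.
t = Q/I = 140900 / 40.10 A = 3514 s.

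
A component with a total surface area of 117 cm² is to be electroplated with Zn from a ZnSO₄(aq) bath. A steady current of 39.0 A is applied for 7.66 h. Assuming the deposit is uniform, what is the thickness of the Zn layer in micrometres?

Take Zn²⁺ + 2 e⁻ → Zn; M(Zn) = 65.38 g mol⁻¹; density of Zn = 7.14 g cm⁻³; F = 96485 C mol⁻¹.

4360 μm

Q = I·t = 39.00 × 27576 = 1075000 C; n(e⁻) = 11.15 mol.
n(Zn) = n(e⁻)/2 = 5.573 mol, so m = 5.573 × 65.38 = 364.4 g.
Volume = m/ρ = 364.4 / 7.14 = 51.03 cm³.
Thickness = V/A = 51.03 / 117 = 0.436 cm = 4360 μm.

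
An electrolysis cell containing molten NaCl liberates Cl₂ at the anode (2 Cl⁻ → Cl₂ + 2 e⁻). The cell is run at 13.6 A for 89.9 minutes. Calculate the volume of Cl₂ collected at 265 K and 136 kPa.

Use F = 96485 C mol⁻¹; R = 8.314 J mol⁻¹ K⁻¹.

Q = I·t = 13.60 A × 5394.0 s = 73360 C.
n(e⁻) = Q/F = 73360 / 96485 = 0.7603 mol.
2 electrons are transferred per Cl₂ molecule, so n(Cl₂) = 0.7603 / 2 = 0.3802 mol.
V = nRT/P = (0.3802 × 8.314 × 265) / (136 × 10³ Pa) = 0.00616 m³ = 6.16 L.

6.16 L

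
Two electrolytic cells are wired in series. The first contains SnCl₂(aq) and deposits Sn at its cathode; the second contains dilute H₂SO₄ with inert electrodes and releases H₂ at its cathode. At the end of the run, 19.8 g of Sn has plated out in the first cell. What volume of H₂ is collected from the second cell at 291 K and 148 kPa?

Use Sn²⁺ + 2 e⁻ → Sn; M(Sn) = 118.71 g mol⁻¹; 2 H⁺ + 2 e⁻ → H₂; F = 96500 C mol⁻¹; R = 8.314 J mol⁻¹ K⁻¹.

2.73 L

n(Sn) = 19.8 / 118.71 = 0.1668 mol, so n(e⁻) = 2 × 0.1668 = 0.3336 mol.
The cells are in series, so the same 0.3336 mol of electrons passes through the second cell.
2 H⁺ + 2 e⁻ → H₂ — 2 mol e⁻ per mol H₂, so n(H₂) = 0.3336/2 = 0.1668 mol.
V = nRT/P = (0.1668 × 8.314 × 291) / (148 × 10³) = 0.00273 m³ = 2.73 L.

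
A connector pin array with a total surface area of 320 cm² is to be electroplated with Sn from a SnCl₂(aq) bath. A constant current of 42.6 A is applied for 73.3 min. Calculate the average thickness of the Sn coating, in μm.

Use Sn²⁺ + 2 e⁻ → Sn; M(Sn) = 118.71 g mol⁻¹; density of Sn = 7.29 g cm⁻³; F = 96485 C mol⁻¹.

Q = I·t = 42.60 × 4398.0 = 187400 C; n(e⁻) = 1.942 mol.
n(Sn) = n(e⁻)/2 = 0.9709 mol, so m = 0.9709 × 118.71 = 115.3 g.
Volume = m/ρ = 115.3 / 7.29 = 15.81 cm³.
Thickness = V/A = 15.81 / 320 = 0.0494 cm = 494 μm.

494 μm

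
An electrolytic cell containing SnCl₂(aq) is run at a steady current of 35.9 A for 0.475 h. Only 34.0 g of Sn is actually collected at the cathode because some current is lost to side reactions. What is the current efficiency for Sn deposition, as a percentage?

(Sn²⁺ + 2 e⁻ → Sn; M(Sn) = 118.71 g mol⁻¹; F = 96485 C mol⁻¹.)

Q = I·t = 35.90 × 1710.0 = 61390 C; n(e⁻) = 61390/96485 = 0.6363 mol.
Theoretical n(Sn) = n(e⁻)/2 = 0.3181 mol, i.e. m_theo = 0.3181 × 118.71 = 37.76 g.
Efficiency = m_actual / m_theo = 34.0 / 37.76 = 90.0 %.

90.0 %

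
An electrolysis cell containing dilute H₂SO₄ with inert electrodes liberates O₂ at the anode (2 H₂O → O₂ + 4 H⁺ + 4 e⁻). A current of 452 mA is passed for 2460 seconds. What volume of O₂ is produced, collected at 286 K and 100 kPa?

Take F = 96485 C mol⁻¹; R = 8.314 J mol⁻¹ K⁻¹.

Q = I·t = 0.4520 A × 2460.0 s = 1112 C.
n(e⁻) = Q/F = 1112 / 96485 = 0.01152 mol.
4 electrons are transferred per O₂ molecule, so n(O₂) = 0.01152 / 4 = 0.002881 mol.
V = nRT/P = (0.002881 × 8.314 × 286) / (100 × 10³ Pa) = 6.85 × 10⁻⁵ m³ = 0.0685 L.

0.0685 L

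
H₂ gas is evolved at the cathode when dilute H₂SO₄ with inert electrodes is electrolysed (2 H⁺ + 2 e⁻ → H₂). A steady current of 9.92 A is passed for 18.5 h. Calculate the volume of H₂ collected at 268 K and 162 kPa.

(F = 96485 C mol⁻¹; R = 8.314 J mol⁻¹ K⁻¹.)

Q = I·t = 9.920 A × 66600 s = 660700 C.
n(e⁻) = Q/F = 660700 / 96485 = 6.847 mol.
2 electrons are transferred per H₂ molecule, so n(H₂) = 6.847 / 2 = 3.424 mol.
V = nRT/P = (3.424 × 8.314 × 268) / (162 × 10³ Pa) = 0.0471 m³ = 47.1 L.

47.1 L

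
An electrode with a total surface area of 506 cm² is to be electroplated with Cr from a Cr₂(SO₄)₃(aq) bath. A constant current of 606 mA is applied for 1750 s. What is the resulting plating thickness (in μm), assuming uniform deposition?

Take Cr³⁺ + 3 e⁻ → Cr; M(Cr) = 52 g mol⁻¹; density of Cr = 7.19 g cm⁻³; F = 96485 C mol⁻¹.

Q = I·t = 0.6060 × 1750.0 = 1060 C; n(e⁻) = 0.01099 mol.
n(Cr) = n(e⁻)/3 = 0.003664 mol, so m = 0.003664 × 52 = 0.1905 g.
Volume = m/ρ = 0.1905 / 7.19 = 0.02650 cm³.
Thickness = V/A = 0.02650 / 506 = 5.24 × 10⁻⁵ cm = 0.524 μm.

0.524 μm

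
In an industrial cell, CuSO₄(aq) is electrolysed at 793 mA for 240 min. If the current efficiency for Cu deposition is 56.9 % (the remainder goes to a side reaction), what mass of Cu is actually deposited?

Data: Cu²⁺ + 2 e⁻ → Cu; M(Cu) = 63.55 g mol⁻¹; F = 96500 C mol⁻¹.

Q = I·t = 0.7930 × 14400 = 11420 C.
n(e⁻) = 11420/96500 = 0.1183 mol; theoretically n(Cu) = 0.1183/2 = 0.05917 mol, m_theo = 3.760 g.
At 56.9 % efficiency, m_actual = 0.569 × 3.760 = 2.14 g.

2.14 g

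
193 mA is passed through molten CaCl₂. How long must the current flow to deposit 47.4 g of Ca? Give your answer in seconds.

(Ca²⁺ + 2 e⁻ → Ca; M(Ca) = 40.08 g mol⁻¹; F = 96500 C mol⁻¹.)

n(Ca) = m/M = 47.4 / 40.08 = 1.183 mol.
Each Ca atom requires 2 electrons, so n(e⁻) = 2 × 1.183 = 2.365 mol.
Q = n(e⁻)·F = 2.365 × 96500 = 228200 C.
t = Q/I = 228200 / 0.1930 A = 1183000 s.

1.18 × 10⁶ s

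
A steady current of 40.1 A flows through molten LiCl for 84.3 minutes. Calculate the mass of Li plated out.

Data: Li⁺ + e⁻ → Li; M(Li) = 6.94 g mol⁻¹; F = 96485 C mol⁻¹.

Q = I·t = 40.10 A × 5058.0 s = 202800 C.
n(e⁻) = Q/F = 202800 / 96485 = 2.102 mol.
Li⁺ + e⁻ → Li, so n(Li) = n(e⁻)/1 = 2.102 mol.
m = n·M = 2.102 × 6.94 = 14.6 g.

14.6 g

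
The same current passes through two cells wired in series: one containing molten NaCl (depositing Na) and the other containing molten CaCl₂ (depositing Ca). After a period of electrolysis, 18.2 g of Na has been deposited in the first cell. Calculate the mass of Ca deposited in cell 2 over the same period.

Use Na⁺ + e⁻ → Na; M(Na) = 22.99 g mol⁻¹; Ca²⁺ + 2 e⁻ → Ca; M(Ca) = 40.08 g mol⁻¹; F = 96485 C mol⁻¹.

n(Na) = 18.2 / 22.99 = 0.7916 mol.
Since Na⁺ + e⁻ → Na, n(e⁻) passed = 1 × 0.7916 = 0.7916 mol.
Cells in series carry the same charge, so the same 0.7916 mol of electrons passes through cell 2.
Ca²⁺ + 2 e⁻ → Ca, so n(Ca) = 0.7916 / 2 = 0.3958 mol.
m(Ca) = 0.3958 × 40.08 = 15.9 g.

15.9 g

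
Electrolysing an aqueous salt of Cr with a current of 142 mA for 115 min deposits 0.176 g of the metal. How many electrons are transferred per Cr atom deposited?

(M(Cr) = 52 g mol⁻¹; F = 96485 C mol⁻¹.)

Q = I·t = 0.1420 A × 6900.0 s = 979.8 C, so n(e⁻) = 979.8/96485 = 0.01015 mol.
n(Cr) deposited = 0.176 / 52 = 0.003385 mol.
Electrons per atom = n(e⁻)/n(Cr) = 0.01015 / 0.003385 = 3.00 ≈ 3, so the ion is Cr³⁺.

3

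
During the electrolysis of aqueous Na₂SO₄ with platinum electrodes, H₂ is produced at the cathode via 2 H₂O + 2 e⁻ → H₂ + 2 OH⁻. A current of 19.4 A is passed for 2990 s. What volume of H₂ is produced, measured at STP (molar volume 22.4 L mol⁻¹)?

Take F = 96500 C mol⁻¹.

Q = I·t = 19.40 A × 2990.0 s = 58010 C.
n(e⁻) = Q/F = 58010 / 96500 = 0.6011 mol.
2 electrons are transferred per H₂ molecule, so n(H₂) = 0.6011 / 2 = 0.3005 mol.
V = n × V_m = 0.3005 × 22.4 = 6.73 L.

6.73 L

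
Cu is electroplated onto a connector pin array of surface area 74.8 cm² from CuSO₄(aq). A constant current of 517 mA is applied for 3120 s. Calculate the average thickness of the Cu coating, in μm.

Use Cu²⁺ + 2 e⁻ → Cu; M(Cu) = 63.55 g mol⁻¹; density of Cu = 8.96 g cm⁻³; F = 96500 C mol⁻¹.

Q = I·t = 0.5170 × 3120.0 = 1613 C; n(e⁻) = 0.01672 mol.
n(Cu) = n(e⁻)/2 = 0.008358 mol, so m = 0.008358 × 63.55 = 0.5311 g.
Volume = m/ρ = 0.5311 / 8.96 = 0.05928 cm³.
Thickness = V/A = 0.05928 / 74.8 = 7.92 × 10⁻⁴ cm = 7.92 μm.

7.92 μm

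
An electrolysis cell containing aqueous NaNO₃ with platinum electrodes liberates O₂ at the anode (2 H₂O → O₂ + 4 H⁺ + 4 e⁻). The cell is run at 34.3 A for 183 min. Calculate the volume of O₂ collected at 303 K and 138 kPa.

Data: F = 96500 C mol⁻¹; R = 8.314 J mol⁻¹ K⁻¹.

Q = I·t = 34.30 A × 10980 s = 376600 C.
n(e⁻) = Q/F = 376600 / 96500 = 3.903 mol.
4 electrons are transferred per O₂ molecule, so n(O₂) = 3.903 / 4 = 0.9757 mol.
V = nRT/P = (0.9757 × 8.314 × 303) / (138 × 10³ Pa) = 0.0178 m³ = 17.8 L.

17.8 L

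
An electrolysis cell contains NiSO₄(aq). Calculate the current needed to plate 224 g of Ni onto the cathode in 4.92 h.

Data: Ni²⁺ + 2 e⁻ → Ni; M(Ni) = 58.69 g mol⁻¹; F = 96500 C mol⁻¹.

41.6 A

n(Ni) = 224 / 58.69 = 3.817 mol.
n(e⁻) = 2 × 3.817 = 7.633 mol.
Q = n(e⁻)·F = 7.633 × 96500 = 736600 C.
I = Q/t = 736600 / 17712 s = 41.6 A.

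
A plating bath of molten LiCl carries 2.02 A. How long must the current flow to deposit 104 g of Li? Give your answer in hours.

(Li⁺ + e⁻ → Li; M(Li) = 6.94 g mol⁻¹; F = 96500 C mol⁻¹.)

199 h

n(Li) = m/M = 104 / 6.94 = 14.99 mol.
Each Li atom requires 1 electron, so n(e⁻) = 1 × 14.99 = 14.99 mol.
Q = n(e⁻)·F = 14.99 × 96500 = 1446000 C.
t = Q/I = 1446000 / 2.020 A = 715900 s = 199 h.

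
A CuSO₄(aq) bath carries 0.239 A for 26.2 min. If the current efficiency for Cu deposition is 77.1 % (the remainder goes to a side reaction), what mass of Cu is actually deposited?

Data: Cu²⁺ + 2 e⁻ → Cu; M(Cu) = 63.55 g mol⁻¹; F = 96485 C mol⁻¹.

Q = I·t = 0.2390 × 1572.0 = 375.7 C.
n(e⁻) = 375.7/96485 = 0.003894 mol; theoretically n(Cu) = 0.003894/2 = 0.001947 mol, m_theo = 0.1237 g.
At 77.1 % efficiency, m_actual = 0.771 × 0.1237 = 0.0954 g.

0.0954 g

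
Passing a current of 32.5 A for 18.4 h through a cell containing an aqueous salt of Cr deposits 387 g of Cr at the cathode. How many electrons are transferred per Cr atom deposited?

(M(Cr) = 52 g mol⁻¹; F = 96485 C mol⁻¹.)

Q = I·t = 32.50 A × 66240 s = 2153000 C, so n(e⁻) = 2153000/96485 = 22.31 mol.
n(Cr) deposited = 387 / 52 = 7.442 mol.
Electrons per atom = n(e⁻)/n(Cr) = 22.31 / 7.442 = 3.00 ≈ 3, so the ion is Cr³⁺.

3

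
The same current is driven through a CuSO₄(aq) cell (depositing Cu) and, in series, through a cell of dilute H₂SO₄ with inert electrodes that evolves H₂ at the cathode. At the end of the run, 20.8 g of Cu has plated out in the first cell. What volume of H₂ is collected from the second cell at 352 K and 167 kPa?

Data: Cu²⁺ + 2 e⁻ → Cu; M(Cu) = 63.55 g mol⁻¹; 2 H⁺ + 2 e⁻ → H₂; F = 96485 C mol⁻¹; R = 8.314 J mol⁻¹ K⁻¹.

5.74 L

n(Cu) = 20.8 / 63.55 = 0.3273 mol, so n(e⁻) = 2 × 0.3273 = 0.6546 mol.
The cells are in series, so the same 0.6546 mol of electrons passes through the second cell.
2 H⁺ + 2 e⁻ → H₂ — 2 mol e⁻ per mol H₂, so n(H₂) = 0.6546/2 = 0.3273 mol.
V = nRT/P = (0.3273 × 8.314 × 352) / (167 × 10³) = 0.00574 m³ = 5.74 L.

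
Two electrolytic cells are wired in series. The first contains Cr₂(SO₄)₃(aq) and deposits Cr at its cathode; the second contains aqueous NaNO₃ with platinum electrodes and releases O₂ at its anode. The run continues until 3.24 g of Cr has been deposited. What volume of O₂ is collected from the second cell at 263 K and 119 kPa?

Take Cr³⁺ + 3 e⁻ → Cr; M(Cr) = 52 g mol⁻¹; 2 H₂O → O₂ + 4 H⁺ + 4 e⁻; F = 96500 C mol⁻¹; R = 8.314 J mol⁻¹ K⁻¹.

0.859 L

n(Cr) = 3.24 / 52 = 0.06231 mol, so n(e⁻) = 3 × 0.06231 = 0.1869 mol.
The cells are in series, so the same 0.1869 mol of electrons passes through the second cell.
2 H₂O → O₂ + 4 H⁺ + 4 e⁻ — 4 mol e⁻ per mol O₂, so n(O₂) = 0.1869/4 = 0.04673 mol.
V = nRT/P = (0.04673 × 8.314 × 263) / (119 × 10³) = 8.59 × 10⁻⁴ m³ = 0.859 L.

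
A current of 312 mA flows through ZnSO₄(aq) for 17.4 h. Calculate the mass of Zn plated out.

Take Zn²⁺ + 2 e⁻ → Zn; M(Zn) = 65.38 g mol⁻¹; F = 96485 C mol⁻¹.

6.62 g

Q = I·t = 0.3120 A × 62640 s = 19540 C.
n(e⁻) = Q/F = 19540 / 96485 = 0.2026 mol.
Zn²⁺ + 2 e⁻ → Zn, so n(Zn) = n(e⁻)/2 = 0.1013 mol.
m = n·M = 0.1013 × 65.38 = 6.62 g.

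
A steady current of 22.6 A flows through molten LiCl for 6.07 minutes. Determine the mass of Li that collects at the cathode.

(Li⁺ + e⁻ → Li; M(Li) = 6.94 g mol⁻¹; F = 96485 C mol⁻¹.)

Q = I·t = 22.60 A × 364.20 s = 8231 C.
n(e⁻) = Q/F = 8231 / 96485 = 0.08531 mol.
Li⁺ + e⁻ → Li, so n(Li) = n(e⁻)/1 = 0.08531 mol.
m = n·M = 0.08531 × 6.94 = 0.592 g.

0.592 g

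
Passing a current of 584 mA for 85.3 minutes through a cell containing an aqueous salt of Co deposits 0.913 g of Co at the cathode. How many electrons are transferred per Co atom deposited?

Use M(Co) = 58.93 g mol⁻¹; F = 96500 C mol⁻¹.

2

Q = I·t = 0.5840 A × 5118.0 s = 2989 C, so n(e⁻) = 2989/96500 = 0.03097 mol.
n(Co) deposited = 0.913 / 58.93 = 0.01549 mol.
Electrons per atom = n(e⁻)/n(Co) = 0.03097 / 0.01549 = 2.00 ≈ 2, so the ion is Co²⁺.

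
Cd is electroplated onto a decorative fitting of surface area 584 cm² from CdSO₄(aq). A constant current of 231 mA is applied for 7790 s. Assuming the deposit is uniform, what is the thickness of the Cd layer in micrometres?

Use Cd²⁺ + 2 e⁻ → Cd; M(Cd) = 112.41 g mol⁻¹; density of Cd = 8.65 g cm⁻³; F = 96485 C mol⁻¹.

2.08 μm

Q = I·t = 0.2310 × 7790.0 = 1799 C; n(e⁻) = 0.01865 mol.
n(Cd) = n(e⁻)/2 = 0.009325 mol, so m = 0.009325 × 112.41 = 1.048 g.
Volume = m/ρ = 1.048 / 8.65 = 0.1212 cm³.
Thickness = V/A = 0.1212 / 584 = 2.08 × 10⁻⁴ cm = 2.08 μm.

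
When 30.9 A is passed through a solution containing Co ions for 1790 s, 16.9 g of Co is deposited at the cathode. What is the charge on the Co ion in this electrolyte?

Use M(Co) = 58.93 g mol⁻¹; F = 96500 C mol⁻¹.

+2

Q = I·t = 30.90 A × 1790.0 s = 55310 C, so n(e⁻) = 55310/96500 = 0.5732 mol.
n(Co) deposited = 16.9 / 58.93 = 0.2868 mol.
Electrons per atom = n(e⁻)/n(Co) = 0.5732 / 0.2868 = 2.00 ≈ 2, so the ion is Co²⁺.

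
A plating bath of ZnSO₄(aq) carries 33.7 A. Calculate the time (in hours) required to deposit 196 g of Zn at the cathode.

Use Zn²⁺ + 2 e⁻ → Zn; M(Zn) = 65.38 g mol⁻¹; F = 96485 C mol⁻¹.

n(Zn) = m/M = 196 / 65.38 = 2.998 mol.
Each Zn atom requires 2 electrons, so n(e⁻) = 2 × 2.998 = 5.996 mol.
Q = n(e⁻)·F = 5.996 × 96485 = 578500 C.
t = Q/I = 578500 / 33.70 A = 17170 s = 4.77 h.

4.77 h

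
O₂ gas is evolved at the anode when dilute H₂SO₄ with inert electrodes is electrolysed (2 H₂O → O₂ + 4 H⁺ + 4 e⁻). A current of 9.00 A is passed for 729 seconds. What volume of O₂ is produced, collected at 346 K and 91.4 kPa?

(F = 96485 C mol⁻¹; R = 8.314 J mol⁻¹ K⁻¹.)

0.535 L

Q = I·t = 9.000 A × 729.00 s = 6561 C.
n(e⁻) = Q/F = 6561 / 96485 = 0.06800 mol.
4 electrons are transferred per O₂ molecule, so n(O₂) = 0.06800 / 4 = 0.01700 mol.
V = nRT/P = (0.01700 × 8.314 × 346) / (91.4 × 10³ Pa) = 5.35 × 10⁻⁴ m³ = 0.535 L.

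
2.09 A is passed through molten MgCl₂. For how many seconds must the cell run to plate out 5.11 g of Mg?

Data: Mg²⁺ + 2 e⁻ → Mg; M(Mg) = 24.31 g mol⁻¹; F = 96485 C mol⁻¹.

n(Mg) = m/M = 5.11 / 24.31 = 0.2102 mol.
Each Mg atom requires 2 electrons, so n(e⁻) = 2 × 0.2102 = 0.4204 mol.
Q = n(e⁻)·F = 0.4204 × 96485 = 40560 C.
t = Q/I = 40560 / 2.090 A = 19410 s.

19400 s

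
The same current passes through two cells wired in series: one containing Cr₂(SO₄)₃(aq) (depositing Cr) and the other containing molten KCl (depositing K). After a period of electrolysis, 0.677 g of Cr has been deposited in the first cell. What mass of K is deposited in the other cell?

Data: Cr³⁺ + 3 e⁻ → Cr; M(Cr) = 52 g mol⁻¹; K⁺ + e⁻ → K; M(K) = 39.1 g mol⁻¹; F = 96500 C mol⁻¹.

n(Cr) = 0.677 / 52 = 0.01302 mol.
Since Cr³⁺ + 3 e⁻ → Cr, n(e⁻) passed = 3 × 0.01302 = 0.03906 mol.
Cells in series carry the same charge, so the same 0.03906 mol of electrons passes through cell 2.
K⁺ + e⁻ → K, so n(K) = 0.03906 / 1 = 0.03906 mol.
m(K) = 0.03906 × 39.1 = 1.53 g.

1.53 g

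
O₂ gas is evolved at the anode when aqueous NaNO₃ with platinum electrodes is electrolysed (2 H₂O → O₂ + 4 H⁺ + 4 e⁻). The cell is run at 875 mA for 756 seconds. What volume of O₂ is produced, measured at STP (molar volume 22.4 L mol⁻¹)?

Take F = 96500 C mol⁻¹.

Q = I·t = 0.8750 A × 756.00 s = 661.5 C.
n(e⁻) = Q/F = 661.5 / 96500 = 0.006855 mol.
4 electrons are transferred per O₂ molecule, so n(O₂) = 0.006855 / 4 = 0.001714 mol.
V = n × V_m = 0.001714 × 22.4 = 0.0384 L.

0.0384 L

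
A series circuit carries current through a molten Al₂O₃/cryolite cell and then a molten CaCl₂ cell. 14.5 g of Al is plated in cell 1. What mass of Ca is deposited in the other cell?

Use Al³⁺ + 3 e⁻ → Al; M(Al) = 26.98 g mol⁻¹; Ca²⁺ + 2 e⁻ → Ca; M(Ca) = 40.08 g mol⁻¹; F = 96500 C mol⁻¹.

n(Al) = 14.5 / 26.98 = 0.5374 mol.
Since Al³⁺ + 3 e⁻ → Al, n(e⁻) passed = 3 × 0.5374 = 1.612 mol.
Cells in series carry the same charge, so the same 1.612 mol of electrons passes through cell 2.
Ca²⁺ + 2 e⁻ → Ca, so n(Ca) = 1.612 / 2 = 0.8062 mol.
m(Ca) = 0.8062 × 40.08 = 32.3 g.

32.3 g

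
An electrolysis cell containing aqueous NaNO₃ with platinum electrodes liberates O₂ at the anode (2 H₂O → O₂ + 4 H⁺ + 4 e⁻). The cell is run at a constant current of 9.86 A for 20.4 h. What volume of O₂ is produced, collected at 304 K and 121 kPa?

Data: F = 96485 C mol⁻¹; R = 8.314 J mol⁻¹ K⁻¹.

39.2 L

Q = I·t = 9.860 A × 73440 s = 724100 C.
n(e⁻) = Q/F = 724100 / 96485 = 7.505 mol.
4 electrons are transferred per O₂ molecule, so n(O₂) = 7.505 / 4 = 1.876 mol.
V = nRT/P = (1.876 × 8.314 × 304) / (121 × 10³ Pa) = 0.0392 m³ = 39.2 L.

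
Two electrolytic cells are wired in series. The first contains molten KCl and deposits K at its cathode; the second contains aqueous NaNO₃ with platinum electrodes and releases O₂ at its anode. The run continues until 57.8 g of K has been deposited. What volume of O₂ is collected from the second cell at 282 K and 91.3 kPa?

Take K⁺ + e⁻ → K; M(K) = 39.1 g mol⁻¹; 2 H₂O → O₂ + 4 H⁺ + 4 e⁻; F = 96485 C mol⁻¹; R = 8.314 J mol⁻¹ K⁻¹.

9.49 L

n(K) = 57.8 / 39.1 = 1.478 mol, so n(e⁻) = 1 × 1.478 = 1.478 mol.
The cells are in series, so the same 1.478 mol of electrons passes through the second cell.
2 H₂O → O₂ + 4 H⁺ + 4 e⁻ — 4 mol e⁻ per mol O₂, so n(O₂) = 1.478/4 = 0.3696 mol.
V = nRT/P = (0.3696 × 8.314 × 282) / (91.3 × 10³) = 0.00949 m³ = 9.49 L.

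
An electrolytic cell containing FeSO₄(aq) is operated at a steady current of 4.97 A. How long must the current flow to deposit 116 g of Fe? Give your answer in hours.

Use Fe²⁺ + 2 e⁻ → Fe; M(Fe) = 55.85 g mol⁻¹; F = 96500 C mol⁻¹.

n(Fe) = m/M = 116 / 55.85 = 2.077 mol.
Each Fe atom requires 2 electrons, so n(e⁻) = 2 × 2.077 = 4.154 mol.
Q = n(e⁻)·F = 4.154 × 96500 = 400900 C.
t = Q/I = 400900 / 4.970 A = 80660 s = 22.4 h.

22.4 h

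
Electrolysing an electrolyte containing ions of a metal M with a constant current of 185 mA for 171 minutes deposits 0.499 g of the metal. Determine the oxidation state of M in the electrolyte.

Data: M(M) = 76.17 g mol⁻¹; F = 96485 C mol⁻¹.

+3

Q = I·t = 0.1850 A × 10260 s = 1898 C, so n(e⁻) = 1898/96485 = 0.01967 mol.
n(M) deposited = 0.499 / 76.17 = 0.006551 mol.
Electrons per atom = n(e⁻)/n(M) = 0.01967 / 0.006551 = 3.00 ≈ 3, so the ion is M³⁺.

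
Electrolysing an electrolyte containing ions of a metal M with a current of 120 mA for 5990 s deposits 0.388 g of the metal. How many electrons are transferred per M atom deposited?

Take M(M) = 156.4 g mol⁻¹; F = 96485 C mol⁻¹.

3

Q = I·t = 0.1200 A × 5990.0 s = 718.8 C, so n(e⁻) = 718.8/96485 = 0.007450 mol.
n(M) deposited = 0.388 / 156.4 = 0.002481 mol.
Electrons per atom = n(e⁻)/n(M) = 0.007450 / 0.002481 = 3.00 ≈ 3, so the ion is M³⁺.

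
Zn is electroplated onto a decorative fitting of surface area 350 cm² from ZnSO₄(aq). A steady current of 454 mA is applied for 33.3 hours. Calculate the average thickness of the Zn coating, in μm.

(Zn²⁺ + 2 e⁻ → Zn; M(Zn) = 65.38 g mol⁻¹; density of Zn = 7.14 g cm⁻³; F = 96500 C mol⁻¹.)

Q = I·t = 0.4540 × 119880 = 54430 C; n(e⁻) = 0.5640 mol.
n(Zn) = n(e⁻)/2 = 0.2820 mol, so m = 0.2820 × 65.38 = 18.44 g.
Volume = m/ρ = 18.44 / 7.14 = 2.582 cm³.
Thickness = V/A = 2.582 / 350 = 0.00738 cm = 73.8 μm.

73.8 μm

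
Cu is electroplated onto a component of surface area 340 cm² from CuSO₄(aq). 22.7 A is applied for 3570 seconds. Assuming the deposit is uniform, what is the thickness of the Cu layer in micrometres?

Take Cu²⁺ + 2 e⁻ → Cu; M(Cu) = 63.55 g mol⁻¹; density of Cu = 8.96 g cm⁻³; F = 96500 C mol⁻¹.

Q = I·t = 22.70 × 3570.0 = 81040 C; n(e⁻) = 0.8398 mol.
n(Cu) = n(e⁻)/2 = 0.4199 mol, so m = 0.4199 × 63.55 = 26.68 g.
Volume = m/ρ = 26.68 / 8.96 = 2.978 cm³.
Thickness = V/A = 2.978 / 340 = 0.00876 cm = 87.6 μm.

87.6 μm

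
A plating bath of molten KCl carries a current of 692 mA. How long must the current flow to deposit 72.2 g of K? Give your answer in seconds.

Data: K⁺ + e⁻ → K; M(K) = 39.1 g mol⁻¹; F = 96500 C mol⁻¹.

n(K) = m/M = 72.2 / 39.1 = 1.847 mol.
Each K atom requires 1 electron, so n(e⁻) = 1 × 1.847 = 1.847 mol.
Q = n(e⁻)·F = 1.847 × 96500 = 178200 C.
t = Q/I = 178200 / 0.6920 A = 257500 s.

2.58 × 10⁵ s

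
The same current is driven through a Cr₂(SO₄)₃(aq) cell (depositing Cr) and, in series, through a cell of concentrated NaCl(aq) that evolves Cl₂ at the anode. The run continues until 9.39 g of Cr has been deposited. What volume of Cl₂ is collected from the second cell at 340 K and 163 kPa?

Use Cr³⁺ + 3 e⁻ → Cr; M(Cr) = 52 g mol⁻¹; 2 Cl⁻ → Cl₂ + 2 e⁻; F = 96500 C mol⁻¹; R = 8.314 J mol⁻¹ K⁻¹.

4.70 L

n(Cr) = 9.39 / 52 = 0.1806 mol, so n(e⁻) = 3 × 0.1806 = 0.5417 mol.
The cells are in series, so the same 0.5417 mol of electrons passes through the second cell.
2 Cl⁻ → Cl₂ + 2 e⁻ — 2 mol e⁻ per mol Cl₂, so n(Cl₂) = 0.5417/2 = 0.2709 mol.
V = nRT/P = (0.2709 × 8.314 × 340) / (163 × 10³) = 0.00470 m³ = 4.70 L.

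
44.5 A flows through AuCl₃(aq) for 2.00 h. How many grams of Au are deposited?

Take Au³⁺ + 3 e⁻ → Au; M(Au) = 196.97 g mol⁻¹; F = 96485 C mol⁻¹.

218 g

Q = I·t = 44.50 A × 7200.0 s = 320400 C.
n(e⁻) = Q/F = 320400 / 96485 = 3.321 mol.
Au³⁺ + 3 e⁻ → Au, so n(Au) = n(e⁻)/3 = 1.107 mol.
m = n·M = 1.107 × 196.97 = 218 g.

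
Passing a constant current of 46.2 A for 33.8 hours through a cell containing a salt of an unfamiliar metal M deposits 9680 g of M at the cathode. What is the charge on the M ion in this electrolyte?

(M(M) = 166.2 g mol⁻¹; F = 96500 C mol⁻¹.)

Q = I·t = 46.20 A × 121680 s = 5622000 C, so n(e⁻) = 5622000/96500 = 58.26 mol.
n(M) deposited = 9680 / 166.2 = 58.24 mol.
Electrons per atom = n(e⁻)/n(M) = 58.26 / 58.24 = 1.00 ≈ 1, so the ion is M⁺.

+1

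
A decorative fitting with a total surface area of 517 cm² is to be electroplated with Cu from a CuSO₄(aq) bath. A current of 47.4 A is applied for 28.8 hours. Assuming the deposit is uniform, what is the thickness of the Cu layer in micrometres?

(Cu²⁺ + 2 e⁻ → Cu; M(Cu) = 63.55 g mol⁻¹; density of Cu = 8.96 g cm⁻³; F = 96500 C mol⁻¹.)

Q = I·t = 47.40 × 103680 = 4914000 C; n(e⁻) = 50.93 mol.
n(Cu) = n(e⁻)/2 = 25.46 mol, so m = 25.46 × 63.55 = 1618 g.
Volume = m/ρ = 1618 / 8.96 = 180.6 cm³.
Thickness = V/A = 180.6 / 517 = 0.349 cm = 3490 μm.

3490 μm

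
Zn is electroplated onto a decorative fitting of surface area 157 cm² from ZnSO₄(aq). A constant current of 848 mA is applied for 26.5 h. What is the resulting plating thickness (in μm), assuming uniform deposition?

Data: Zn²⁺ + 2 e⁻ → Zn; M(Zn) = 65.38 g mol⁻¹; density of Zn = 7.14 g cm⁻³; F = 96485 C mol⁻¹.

245 μm

Q = I·t = 0.8480 × 95400 = 80900 C; n(e⁻) = 0.8385 mol.
n(Zn) = n(e⁻)/2 = 0.4192 mol, so m = 0.4192 × 65.38 = 27.41 g.
Volume = m/ρ = 27.41 / 7.14 = 3.839 cm³.
Thickness = V/A = 3.839 / 157 = 0.0245 cm = 245 μm.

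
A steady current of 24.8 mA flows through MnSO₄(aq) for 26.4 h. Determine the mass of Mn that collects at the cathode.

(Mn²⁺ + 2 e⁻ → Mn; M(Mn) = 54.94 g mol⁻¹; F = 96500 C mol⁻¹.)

0.671 g

Q = I·t = 0.02480 A × 95040 s = 2357 C.
n(e⁻) = Q/F = 2357 / 96500 = 0.02442 mol.
Mn²⁺ + 2 e⁻ → Mn, so n(Mn) = n(e⁻)/2 = 0.01221 mol.
m = n·M = 0.01221 × 54.94 = 0.671 g.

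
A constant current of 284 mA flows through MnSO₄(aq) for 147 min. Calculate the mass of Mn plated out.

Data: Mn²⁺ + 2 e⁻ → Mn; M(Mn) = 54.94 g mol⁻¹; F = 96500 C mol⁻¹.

0.713 g

Q = I·t = 0.2840 A × 8820.0 s = 2505 C.
n(e⁻) = Q/F = 2505 / 96500 = 0.02596 mol.
Mn²⁺ + 2 e⁻ → Mn, so n(Mn) = n(e⁻)/2 = 0.01298 mol.
m = n·M = 0.01298 × 54.94 = 0.713 g.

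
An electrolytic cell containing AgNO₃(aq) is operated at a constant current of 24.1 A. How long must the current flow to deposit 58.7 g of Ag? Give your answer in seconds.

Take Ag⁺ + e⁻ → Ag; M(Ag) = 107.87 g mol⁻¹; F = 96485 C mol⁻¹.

n(Ag) = m/M = 58.7 / 107.87 = 0.5442 mol.
Each Ag atom requires 1 electron, so n(e⁻) = 1 × 0.5442 = 0.5442 mol.
Q = n(e⁻)·F = 0.5442 × 96485 = 52500 C.
t = Q/I = 52500 / 24.10 A = 2179 s.

2180 s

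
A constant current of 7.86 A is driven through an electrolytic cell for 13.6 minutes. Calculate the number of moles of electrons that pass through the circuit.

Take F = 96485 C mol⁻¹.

0.0665 mol

Q = I·t = 7.860 A × 816.00 s = 6414 C.
n(e⁻) = Q/F = 6414 / 96485 = 0.0665 mol.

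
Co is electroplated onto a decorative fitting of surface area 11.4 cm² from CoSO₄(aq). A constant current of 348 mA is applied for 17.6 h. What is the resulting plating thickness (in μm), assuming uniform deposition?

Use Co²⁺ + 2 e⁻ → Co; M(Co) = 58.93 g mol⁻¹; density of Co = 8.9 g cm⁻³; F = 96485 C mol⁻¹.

664 μm

Q = I·t = 0.3480 × 63360 = 22050 C; n(e⁻) = 0.2285 mol.
n(Co) = n(e⁻)/2 = 0.1143 mol, so m = 0.1143 × 58.93 = 6.734 g.
Volume = m/ρ = 6.734 / 8.9 = 0.7566 cm³.
Thickness = V/A = 0.7566 / 11.4 = 0.0664 cm = 664 μm.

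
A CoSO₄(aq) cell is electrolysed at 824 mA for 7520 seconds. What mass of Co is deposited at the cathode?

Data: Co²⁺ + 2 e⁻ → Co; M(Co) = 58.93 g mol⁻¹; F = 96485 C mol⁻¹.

Q = I·t = 0.8240 A × 7520.0 s = 6196 C.
n(e⁻) = Q/F = 6196 / 96485 = 0.06422 mol.
Co²⁺ + 2 e⁻ → Co, so n(Co) = n(e⁻)/2 = 0.03211 mol.
m = n·M = 0.03211 × 58.93 = 1.89 g.

1.89 g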